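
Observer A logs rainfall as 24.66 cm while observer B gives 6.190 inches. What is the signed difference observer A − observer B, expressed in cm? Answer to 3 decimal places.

8.937 cm

observer B: 6.190 in = 15.72260 cm.
Difference: 24.66000 − 15.72260 = 8.937 cm.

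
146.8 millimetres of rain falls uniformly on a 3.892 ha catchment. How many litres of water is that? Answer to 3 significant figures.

Area: 3.892 ha = 38920 m².
1 mm over 1 m² is 1 L, so volume = 146.8 × 38920 = 5713456 L ≈ 5710000 L.

5710000 litres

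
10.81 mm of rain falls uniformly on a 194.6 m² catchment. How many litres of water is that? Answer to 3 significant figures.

2100 litres

1 mm over 1 m² is 1 L, so volume = 10.81 × 194.6 = 2103.626 L ≈ 2100 L.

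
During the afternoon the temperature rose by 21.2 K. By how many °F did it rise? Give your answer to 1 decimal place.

38.2 °F

A change of 1 °C equals a change of 1.8 °F: Δ°F = 21.2 × 1.8 = 38.2 °F.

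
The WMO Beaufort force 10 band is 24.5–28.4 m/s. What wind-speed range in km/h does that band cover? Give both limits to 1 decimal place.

88.2 to 102.2 km/h

24.5–28.4 m/s × 3.6 = 88.2–102.2 km/h.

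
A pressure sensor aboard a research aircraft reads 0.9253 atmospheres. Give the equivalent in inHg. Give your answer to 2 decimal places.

27.69 inHg

1 atm = 29.9213 inHg, so 0.9253 × 29.9213 = 27.69 inHg.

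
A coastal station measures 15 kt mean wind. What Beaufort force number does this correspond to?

15 kt lies in the Beaufort 4 band (moderate breeze, 11–16 kt).

Beaufort force 4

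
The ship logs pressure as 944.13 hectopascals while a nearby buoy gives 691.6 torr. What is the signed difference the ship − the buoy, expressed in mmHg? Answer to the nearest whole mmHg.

the ship: 944.13 hPa = 708.16 mmHg.
Difference: 708.16 − 691.60 = 17 mmHg.

17 mmHg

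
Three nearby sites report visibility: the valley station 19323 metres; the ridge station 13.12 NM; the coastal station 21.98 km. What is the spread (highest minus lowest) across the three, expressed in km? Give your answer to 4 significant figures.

4.975 km

the valley station: 19323 m = 19.32300 km.
the ridge station: 13.12 nmi = 24.29824 km.
Spread: 24.29824 − 19.32300 = 4.975 km.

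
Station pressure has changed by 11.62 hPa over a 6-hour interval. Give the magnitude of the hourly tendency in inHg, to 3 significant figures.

0.0572 inHg per hour

11.62 hPa / 6 h × 0.02953 inHg/hPa = 0.0572 inHg/h.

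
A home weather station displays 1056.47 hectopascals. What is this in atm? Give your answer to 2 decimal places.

1.04 atm

1 hPa = 0.000986923 atm, so 1056.47 × 0.000986923 = 1.04 atm.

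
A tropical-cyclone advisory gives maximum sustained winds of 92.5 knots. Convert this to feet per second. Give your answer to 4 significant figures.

1 kt = 1.68781 ft/s, so 92.5 × 1.68781 = 156.1 ft/s.

156.1 ft/s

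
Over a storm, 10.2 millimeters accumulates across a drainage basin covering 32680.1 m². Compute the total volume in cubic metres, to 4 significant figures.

333.3 cubic metres

1 mm over 1 m² is 1 L, so volume = 10.2 × 32680.1 = 333337.02 L = 333.3 m³.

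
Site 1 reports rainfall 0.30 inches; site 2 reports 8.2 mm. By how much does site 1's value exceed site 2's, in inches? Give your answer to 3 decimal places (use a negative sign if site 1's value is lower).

site 2: 8.2 mm = 0.32283 in.
Difference: 0.30000 − 0.32283 = -0.023 in.

-0.023 in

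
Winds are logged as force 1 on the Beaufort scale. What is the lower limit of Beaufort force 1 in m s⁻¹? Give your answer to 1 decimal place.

0.3 m/s

Beaufort 1 (light air) spans 0.3–1.5 m/s.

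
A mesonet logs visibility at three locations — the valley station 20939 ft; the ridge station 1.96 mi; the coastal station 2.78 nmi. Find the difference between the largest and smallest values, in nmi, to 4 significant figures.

1.743 nmi

the valley station: 20939 ft = 3.44612 nmi.
the ridge station: 1.96 SM = 1.70319 nmi.
Spread: 3.44612 − 1.70319 = 1.743 nmi.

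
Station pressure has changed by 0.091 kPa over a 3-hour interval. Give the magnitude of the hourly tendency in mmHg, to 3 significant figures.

0.091 kPa / 3 h × 7.50062 mmHg/kPa = 0.228 mmHg/h.

0.228 mmHg per hour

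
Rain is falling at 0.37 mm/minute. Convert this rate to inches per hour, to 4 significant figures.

0.37 mm/minute × 0.0393701 in/mm × 60 minute/hour = 0.8740 in/hour.

0.8740 in/hour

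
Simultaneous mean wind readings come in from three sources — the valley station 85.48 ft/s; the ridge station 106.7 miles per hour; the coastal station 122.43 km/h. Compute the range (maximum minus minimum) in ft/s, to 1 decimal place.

71.0 ft/s

the ridge station: 106.7 mph = 156.493 ft/s.
the coastal station: 122.43 km/h = 111.576 ft/s.
Spread: 156.493 − 85.480 = 71.0 ft/s.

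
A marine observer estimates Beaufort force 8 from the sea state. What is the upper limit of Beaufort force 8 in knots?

Beaufort 8 (gale) spans 34–40 knots.

40 kt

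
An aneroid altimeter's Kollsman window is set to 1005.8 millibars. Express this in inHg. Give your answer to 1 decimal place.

29.7 inHg

1 mb = 0.02953 inHg, so 1005.8 × 0.02953 = 29.7 inHg.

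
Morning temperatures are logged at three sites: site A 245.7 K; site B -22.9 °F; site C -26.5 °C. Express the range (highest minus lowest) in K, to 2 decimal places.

4.00 K

site A: 245.7 K = -27.450 °C.
site B: -22.9 °F = -30.500 °C.
Spread: (-26.500) − (-30.500) = 4.000 °C.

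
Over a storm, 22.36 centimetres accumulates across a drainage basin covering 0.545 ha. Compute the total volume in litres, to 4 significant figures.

Depth: 22.36 cm × 10 = 223.6 mm.
Area: 0.545 ha = 5450 m².
1 mm over 1 m² is 1 L, so volume = 223.6 × 5450 = 1218620 L ≈ 1219000 L.

1219000 litres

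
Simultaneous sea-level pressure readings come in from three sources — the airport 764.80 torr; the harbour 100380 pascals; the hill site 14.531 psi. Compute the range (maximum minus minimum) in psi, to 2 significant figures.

the airport: 764.80 mmHg = 14.7888 psi.
the harbour: 100380 Pa = 14.5589 psi.
Spread: 14.7888 − 14.5310 = 0.26 psi.

0.26 psi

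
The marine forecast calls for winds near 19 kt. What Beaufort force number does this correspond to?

Beaufort force 5

19 kt lies in the Beaufort 5 band (fresh breeze, 17–21 kt).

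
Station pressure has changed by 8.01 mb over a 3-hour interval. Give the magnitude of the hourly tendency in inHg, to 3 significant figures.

8.01 mb / 3 h × 0.02953 inHg/mb = 0.0788 inHg/h.

0.0788 inHg per hour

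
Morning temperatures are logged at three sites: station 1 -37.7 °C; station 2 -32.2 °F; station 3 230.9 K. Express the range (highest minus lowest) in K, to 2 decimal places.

station 2: -32.2 °F = -35.667 °C.
station 3: 230.9 K = -42.250 °C.
Spread: (-35.667) − (-42.250) = 6.583 °C.

6.58 K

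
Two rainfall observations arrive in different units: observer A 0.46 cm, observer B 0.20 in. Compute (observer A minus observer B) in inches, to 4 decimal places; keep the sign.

observer A: 0.46 cm = 0.181102 in.
Difference: 0.181102 − 0.200000 = -0.0189 in.

-0.0189 in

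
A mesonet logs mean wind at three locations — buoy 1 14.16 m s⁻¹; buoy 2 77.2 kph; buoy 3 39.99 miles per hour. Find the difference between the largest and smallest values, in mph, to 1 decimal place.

16.3 mph

buoy 1: 14.16 m/s = 31.675 mph.
buoy 2: 77.2 km/h = 47.970 mph.
Spread: 47.970 − 31.675 = 16.3 mph.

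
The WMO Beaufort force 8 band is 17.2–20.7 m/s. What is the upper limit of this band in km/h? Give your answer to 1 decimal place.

74.5 km/h

17.2–20.7 m/s × 3.6 = 61.9–74.5 km/h.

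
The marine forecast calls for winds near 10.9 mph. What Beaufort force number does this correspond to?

10.9 mph = 4.9 m/s, which is Beaufort 3 (gentle breeze, 3.4–5.4 m/s).

Beaufort force 3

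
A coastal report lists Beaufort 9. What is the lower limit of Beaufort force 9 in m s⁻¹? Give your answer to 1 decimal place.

20.8 m/s

Beaufort 9 (strong gale) spans 20.8–24.4 m/s.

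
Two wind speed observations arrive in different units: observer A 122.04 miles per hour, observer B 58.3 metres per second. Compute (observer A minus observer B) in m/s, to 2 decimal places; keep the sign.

observer A: 122.04 mph = 54.5568 m/s.
Difference: 54.5568 − 58.3000 = -3.74 m/s.

-3.74 m/s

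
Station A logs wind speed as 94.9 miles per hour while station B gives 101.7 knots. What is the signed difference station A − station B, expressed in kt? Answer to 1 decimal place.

-19.2 kt

station A: 94.9 mph = 82.466 kt.
Difference: 82.466 − 101.700 = -19.2 kt.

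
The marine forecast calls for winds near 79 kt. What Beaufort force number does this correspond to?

79 kt lies in the Beaufort 12 band (hurricane force, ≥64 kt).

Beaufort force 12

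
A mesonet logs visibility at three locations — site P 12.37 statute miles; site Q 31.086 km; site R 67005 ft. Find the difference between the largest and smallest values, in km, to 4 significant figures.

site P: 12.37 SM = 19.9076 km.
site R: 67005 ft = 20.4231 km.
Spread: 31.0860 − 19.9076 = 11.18 km.

11.18 km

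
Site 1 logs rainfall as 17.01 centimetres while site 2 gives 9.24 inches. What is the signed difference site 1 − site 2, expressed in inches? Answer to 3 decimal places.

site 1: 17.01 cm = 6.69685 in.
Difference: 6.69685 − 9.24000 = -2.543 in.

-2.543 in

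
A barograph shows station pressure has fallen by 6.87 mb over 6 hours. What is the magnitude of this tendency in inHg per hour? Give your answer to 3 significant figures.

6.87 mb / 6 h × 0.02953 inHg/mb = 0.0338 inHg/h.

0.0338 inHg per hour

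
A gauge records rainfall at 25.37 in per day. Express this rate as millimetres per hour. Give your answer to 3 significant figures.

25.37 in/day × 25.4 mm/in × 0.0416667 day/hour = 26.8 mm/hour.

26.8 mm/hour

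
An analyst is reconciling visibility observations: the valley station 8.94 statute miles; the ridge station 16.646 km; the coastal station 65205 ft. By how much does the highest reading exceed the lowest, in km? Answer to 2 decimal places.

5.49 km

the valley station: 8.94 SM = 14.3875 km.
the coastal station: 65205 ft = 19.8745 km.
Spread: 19.8745 − 14.3875 = 5.49 km.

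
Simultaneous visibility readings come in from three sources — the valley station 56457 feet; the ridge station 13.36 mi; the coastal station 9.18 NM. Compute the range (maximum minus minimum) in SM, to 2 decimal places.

2.80 SM

the valley station: 56457 ft = 10.6926 SM.
the coastal station: 9.18 nmi = 10.5642 SM.
Spread: 13.3600 − 10.5642 = 2.80 SM.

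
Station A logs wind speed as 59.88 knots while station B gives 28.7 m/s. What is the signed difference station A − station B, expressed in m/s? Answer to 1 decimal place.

station A: 59.88 kt = 30.805 m/s.
Difference: 30.805 − 28.700 = 2.1 m/s.

2.1 m/s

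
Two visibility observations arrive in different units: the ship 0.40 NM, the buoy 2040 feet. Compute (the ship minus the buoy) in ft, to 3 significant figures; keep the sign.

390 ft

the ship: 0.40 nmi = 2430.45 ft.
Difference: 2430.45 − 2040.00 = 390 ft.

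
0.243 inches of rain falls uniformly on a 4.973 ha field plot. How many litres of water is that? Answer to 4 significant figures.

Depth: 0.243 in × 25.4 = 6.1722 mm.
Area: 4.973 ha = 49730 m².
1 mm over 1 m² is 1 L, so volume = 6.1722 × 49730 = 306943.51 L ≈ 306900 L.

306900 litres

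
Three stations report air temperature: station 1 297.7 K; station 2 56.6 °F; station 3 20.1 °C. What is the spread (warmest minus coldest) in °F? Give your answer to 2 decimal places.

station 1: 297.7 K = 24.550 °C.
station 2: 56.6 °F = 13.667 °C.
Spread: 24.550 − 13.667 = 10.883 °C = 19.59 °F.

19.59 °F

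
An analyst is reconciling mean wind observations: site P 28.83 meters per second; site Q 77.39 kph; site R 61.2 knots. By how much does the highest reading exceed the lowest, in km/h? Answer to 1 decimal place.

site P: 28.83 m/s = 103.788 km/h.
site R: 61.2 kt = 113.342 km/h.
Spread: 113.342 − 77.390 = 36.0 km/h.

36.0 km/h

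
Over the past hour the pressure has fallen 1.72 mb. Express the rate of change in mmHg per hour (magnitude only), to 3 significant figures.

1.29 mmHg per hour

1.72 mb / 1 h × 0.750062 mmHg/mb = 1.29 mmHg/h.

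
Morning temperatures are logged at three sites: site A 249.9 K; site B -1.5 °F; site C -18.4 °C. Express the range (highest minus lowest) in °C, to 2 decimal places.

site A: 249.9 K = -23.250 °C.
site B: -1.5 °F = -18.611 °C.
Spread: (-18.400) − (-23.250) = 4.850 °C.

4.85 °C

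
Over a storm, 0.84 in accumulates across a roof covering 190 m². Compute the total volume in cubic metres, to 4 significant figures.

4.054 cubic metres

Depth: 0.84 in × 25.4 = 21.336 mm.
1 mm over 1 m² is 1 L, so volume = 21.336 × 190 = 4053.84 L = 4.054 m³.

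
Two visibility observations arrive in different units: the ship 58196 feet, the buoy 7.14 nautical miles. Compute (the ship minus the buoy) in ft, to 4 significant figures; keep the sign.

14810 ft

the buoy: 7.14 nmi = 43383.46 ft.
Difference: 58196.00 − 43383.46 = 14810 ft.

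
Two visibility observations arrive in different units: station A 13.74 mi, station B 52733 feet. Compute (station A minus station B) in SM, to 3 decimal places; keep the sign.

station B: 52733 ft = 9.98731 SM.
Difference: 13.74000 − 9.98731 = 3.753 SM.

3.753 SM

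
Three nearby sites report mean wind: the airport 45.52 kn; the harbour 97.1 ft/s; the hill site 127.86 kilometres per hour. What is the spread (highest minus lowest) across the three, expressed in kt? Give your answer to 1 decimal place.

23.5 kt

the harbour: 97.1 ft/s = 57.530 kt.
the hill site: 127.86 km/h = 69.039 kt.
Spread: 69.039 − 45.520 = 23.5 kt.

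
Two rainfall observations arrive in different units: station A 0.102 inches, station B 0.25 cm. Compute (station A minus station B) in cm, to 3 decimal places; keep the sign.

station A: 0.102 in = 0.25908 cm.
Difference: 0.25908 − 0.25000 = 0.009 cm.

0.009 cm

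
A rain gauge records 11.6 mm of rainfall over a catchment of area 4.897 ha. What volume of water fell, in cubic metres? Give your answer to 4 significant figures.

568.1 cubic metres

Area: 4.897 ha = 48970 m².
1 mm over 1 m² is 1 L, so volume = 11.6 × 48970 = 568052 L = 568.1 m³.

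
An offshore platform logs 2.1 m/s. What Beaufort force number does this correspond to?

2.1 m/s lies in the Beaufort 2 band (light breeze, 1.6–3.3 m/s).

Beaufort force 2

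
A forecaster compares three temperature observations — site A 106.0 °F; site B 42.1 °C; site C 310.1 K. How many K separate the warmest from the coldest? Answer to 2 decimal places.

5.15 K

site A: 106.0 °F = 41.111 °C.
site C: 310.1 K = 36.950 °C.
Spread: 42.100 − 36.950 = 5.150 °C.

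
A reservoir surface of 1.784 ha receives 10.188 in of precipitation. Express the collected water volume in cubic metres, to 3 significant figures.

4620 cubic metres

Depth: 10.188 in × 25.4 = 258.7752 mm.
Area: 1.784 ha = 17840 m².
1 mm over 1 m² is 1 L, so volume = 258.7752 × 17840 = 4616549.6 L = 4620 m³.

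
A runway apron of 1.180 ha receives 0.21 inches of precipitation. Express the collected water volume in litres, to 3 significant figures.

Depth: 0.21 in × 25.4 = 5.334 mm.
Area: 1.180 ha = 11800 m².
1 mm over 1 m² is 1 L, so volume = 5.334 × 11800 = 62941.2 L ≈ 62900 L.

62900 litres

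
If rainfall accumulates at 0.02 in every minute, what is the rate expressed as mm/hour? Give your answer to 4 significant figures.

30.48 mm/hour

0.02 in/minute × 25.4 mm/in × 60 minute/hour = 30.48 mm/hour.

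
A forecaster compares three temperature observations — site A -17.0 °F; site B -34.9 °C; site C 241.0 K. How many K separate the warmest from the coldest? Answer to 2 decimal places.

site A: -17.0 °F = -27.222 °C.
site C: 241.0 K = -32.150 °C.
Spread: (-27.222) − (-34.900) = 7.678 °C.

7.68 K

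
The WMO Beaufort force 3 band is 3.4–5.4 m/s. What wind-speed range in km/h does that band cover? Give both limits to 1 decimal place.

3.4–5.4 m/s × 3.6 = 12.2–19.4 km/h.

12.2 to 19.4 km/h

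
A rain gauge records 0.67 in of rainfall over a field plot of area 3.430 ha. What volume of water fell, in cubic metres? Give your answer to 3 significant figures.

584 cubic metres

Depth: 0.67 in × 25.4 = 17.018 mm.
Area: 3.430 ha = 34300 m².
1 mm over 1 m² is 1 L, so volume = 17.018 × 34300 = 583717.4 L = 584 m³.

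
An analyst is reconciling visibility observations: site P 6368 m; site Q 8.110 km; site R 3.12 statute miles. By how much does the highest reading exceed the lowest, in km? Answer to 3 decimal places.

3.089 km

site P: 6368 m = 6.36800 km.
site R: 3.12 SM = 5.02115 km.
Spread: 8.11000 − 5.02115 = 3.089 km.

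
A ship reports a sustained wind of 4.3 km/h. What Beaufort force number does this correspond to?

4.3 km/h = 1.2 m/s, which is Beaufort 1 (light air, 0.3–1.5 m/s).

Beaufort force 1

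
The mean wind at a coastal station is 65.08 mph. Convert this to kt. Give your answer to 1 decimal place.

56.6 kt

1 mph = 0.868976 kt, so 65.08 × 0.868976 = 56.6 kt.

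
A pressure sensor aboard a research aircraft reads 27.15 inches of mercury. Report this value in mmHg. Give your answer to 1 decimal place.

689.6 mmHg

1 inHg = 25.4 mmHg, so 27.15 × 25.4 = 689.6 mmHg.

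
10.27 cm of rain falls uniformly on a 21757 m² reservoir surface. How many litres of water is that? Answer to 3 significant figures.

Depth: 10.27 cm × 10 = 102.7 mm.
1 mm over 1 m² is 1 L, so volume = 102.7 × 21757 = 2234443.9 L ≈ 2230000 L.

2230000 litres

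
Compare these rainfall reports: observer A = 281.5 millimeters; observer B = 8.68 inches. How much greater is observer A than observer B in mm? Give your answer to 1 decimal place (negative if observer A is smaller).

observer B: 8.68 in = 220.472 mm.
Difference: 281.500 − 220.472 = 61.0 mm.

61.0 mm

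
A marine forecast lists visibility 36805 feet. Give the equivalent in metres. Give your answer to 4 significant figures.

1 ft = 0.3048 m, so 36805 × 0.3048 = 11220 m.

11220 m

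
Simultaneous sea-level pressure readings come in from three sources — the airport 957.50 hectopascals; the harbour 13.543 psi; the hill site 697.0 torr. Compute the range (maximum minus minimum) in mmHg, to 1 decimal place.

21.2 mmHg

the airport: 957.50 hPa = 718.184 mmHg.
the harbour: 13.543 psi = 700.375 mmHg.
Spread: 718.184 − 697.000 = 21.2 mmHg.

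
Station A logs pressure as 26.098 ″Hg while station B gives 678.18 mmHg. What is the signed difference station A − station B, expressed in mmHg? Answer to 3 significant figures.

station A: 26.098 inHg = 662.889 mmHg.
Difference: 662.889 − 678.180 = -15.3 mmHg.

-15.3 mmHg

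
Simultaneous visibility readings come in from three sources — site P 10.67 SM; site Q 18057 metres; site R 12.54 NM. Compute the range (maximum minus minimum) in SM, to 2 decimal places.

site Q: 18057 m = 11.2201 SM.
site R: 12.54 nmi = 14.4308 SM.
Spread: 14.4308 − 10.6700 = 3.76 SM.

3.76 SM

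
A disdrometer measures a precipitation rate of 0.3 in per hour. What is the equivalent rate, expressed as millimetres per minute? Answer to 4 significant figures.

0.3 in/hour × 25.4 mm/in × 0.0166667 hour/minute = 0.1270 mm/minute.

0.1270 mm/minute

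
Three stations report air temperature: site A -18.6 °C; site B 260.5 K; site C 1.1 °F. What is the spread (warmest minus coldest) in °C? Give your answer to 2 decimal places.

site B: 260.5 K = -12.650 °C.
site C: 1.1 °F = -17.167 °C.
Spread: (-12.650) − (-18.600) = 5.950 °C.

5.95 °C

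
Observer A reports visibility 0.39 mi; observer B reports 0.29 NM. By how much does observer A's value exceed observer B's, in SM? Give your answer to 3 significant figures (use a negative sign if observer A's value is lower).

0.0563 SM

observer B: 0.29 nmi = 0.333726 SM.
Difference: 0.390000 − 0.333726 = 0.0563 SM.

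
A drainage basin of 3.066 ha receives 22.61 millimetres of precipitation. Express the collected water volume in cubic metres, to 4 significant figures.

693.2 cubic metres

Area: 3.066 ha = 30660 m².
1 mm over 1 m² is 1 L, so volume = 22.61 × 30660 = 693222.6 L = 693.2 m³.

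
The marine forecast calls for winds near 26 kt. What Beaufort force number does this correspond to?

26 kt lies in the Beaufort 6 band (strong breeze, 22–27 kt).

Beaufort force 6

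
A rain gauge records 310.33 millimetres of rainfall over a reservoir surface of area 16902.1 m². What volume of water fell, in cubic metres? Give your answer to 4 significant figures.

1 mm over 1 m² is 1 L, so volume = 310.33 × 16902.1 = 5245228.7 L = 5245 m³.

5245 cubic metres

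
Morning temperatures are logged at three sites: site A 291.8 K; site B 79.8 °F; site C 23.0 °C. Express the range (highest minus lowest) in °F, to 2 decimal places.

site A: 291.8 K = 18.650 °C.
site B: 79.8 °F = 26.556 °C.
Spread: 26.556 − 18.650 = 7.906 °C = 14.23 °F.

14.23 °F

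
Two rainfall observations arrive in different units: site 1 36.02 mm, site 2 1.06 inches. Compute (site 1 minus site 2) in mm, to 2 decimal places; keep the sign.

site 2: 1.06 in = 26.9240 mm.
Difference: 36.0200 − 26.9240 = 9.10 mm.

9.10 mm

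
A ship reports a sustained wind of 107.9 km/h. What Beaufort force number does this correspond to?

107.9 km/h = 30.0 m/s, which is Beaufort 11 (violent storm, 28.5–32.6 m/s).

Beaufort force 11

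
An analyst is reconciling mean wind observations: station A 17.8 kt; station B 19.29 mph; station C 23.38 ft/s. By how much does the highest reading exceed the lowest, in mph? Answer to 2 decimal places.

4.54 mph

station A: 17.8 kt = 20.4839 mph.
station C: 23.38 ft/s = 15.9409 mph.
Spread: 20.4839 − 15.9409 = 4.54 mph.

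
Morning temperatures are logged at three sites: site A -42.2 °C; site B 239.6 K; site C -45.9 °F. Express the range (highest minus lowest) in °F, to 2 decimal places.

site B: 239.6 K = -33.550 °C.
site C: -45.9 °F = -43.278 °C.
Spread: (-33.550) − (-43.278) = 9.728 °C = 17.51 °F.

17.51 °F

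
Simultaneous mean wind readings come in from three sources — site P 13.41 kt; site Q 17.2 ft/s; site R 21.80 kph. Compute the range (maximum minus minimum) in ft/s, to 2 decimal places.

site P: 13.41 kt = 22.6335 ft/s.
site R: 21.80 km/h = 19.8673 ft/s.
Spread: 22.6335 − 17.2000 = 5.43 ft/s.

5.43 ft/s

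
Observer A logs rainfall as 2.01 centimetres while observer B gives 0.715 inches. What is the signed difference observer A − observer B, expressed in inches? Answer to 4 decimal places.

observer A: 2.01 cm = 0.791339 in.
Difference: 0.791339 − 0.715000 = 0.0763 in.

0.0763 in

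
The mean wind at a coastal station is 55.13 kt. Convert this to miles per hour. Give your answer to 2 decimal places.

1 kt = 1.15078 mph, so 55.13 × 1.15078 = 63.44 mph.

63.44 mph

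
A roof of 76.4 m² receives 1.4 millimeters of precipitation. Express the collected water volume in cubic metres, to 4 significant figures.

1 mm over 1 m² is 1 L, so volume = 1.4 × 76.4 = 106.96 L = 0.1070 m³.

0.1070 cubic metres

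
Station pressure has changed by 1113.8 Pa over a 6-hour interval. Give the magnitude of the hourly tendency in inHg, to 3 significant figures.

1113.8 Pa / 6 h × 0.0002953 inHg/Pa = 0.0548 inHg/h.

0.0548 inHg per hour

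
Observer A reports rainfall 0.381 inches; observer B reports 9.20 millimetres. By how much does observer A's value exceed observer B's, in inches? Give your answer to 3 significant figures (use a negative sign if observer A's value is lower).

0.0188 in

observer B: 9.20 mm = 0.362205 in.
Difference: 0.381000 − 0.362205 = 0.0188 in.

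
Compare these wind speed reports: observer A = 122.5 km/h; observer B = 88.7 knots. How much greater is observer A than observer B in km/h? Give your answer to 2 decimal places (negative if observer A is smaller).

-41.77 km/h

observer B: 88.7 kt = 164.2724 km/h.
Difference: 122.5000 − 164.2724 = -41.77 km/h.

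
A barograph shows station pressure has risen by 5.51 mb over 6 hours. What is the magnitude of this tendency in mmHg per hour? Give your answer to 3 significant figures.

5.51 mb / 6 h × 0.750062 mmHg/mb = 0.689 mmHg/h.

0.689 mmHg per hour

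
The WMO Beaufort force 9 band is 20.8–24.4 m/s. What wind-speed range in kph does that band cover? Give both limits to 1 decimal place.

20.8–24.4 m/s × 3.6 = 74.9–87.8 km/h.

74.9 to 87.8 km/h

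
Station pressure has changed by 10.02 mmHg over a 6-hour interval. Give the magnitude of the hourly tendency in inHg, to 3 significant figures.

10.02 mmHg / 6 h × 0.0393701 inHg/mmHg = 0.0657 inHg/h.

0.0657 inHg per hour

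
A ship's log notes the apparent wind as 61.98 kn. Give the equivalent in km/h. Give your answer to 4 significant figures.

1 kt = 1.852 km/h, so 61.98 × 1.852 = 114.8 km/h.

114.8 km/h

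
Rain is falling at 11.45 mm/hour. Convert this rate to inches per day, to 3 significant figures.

11.45 mm/hour × 0.0393701 in/mm × 24 hour/day = 10.8 in/day.

10.8 in/day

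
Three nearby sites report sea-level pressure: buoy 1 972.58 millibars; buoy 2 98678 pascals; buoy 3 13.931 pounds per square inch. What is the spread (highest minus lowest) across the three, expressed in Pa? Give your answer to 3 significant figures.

buoy 1: 972.58 mb = 97258.00 Pa.
buoy 3: 13.931 psi = 96050.86 Pa.
Spread: 98678.00 − 96050.86 = 2630 Pa.

2630 Pa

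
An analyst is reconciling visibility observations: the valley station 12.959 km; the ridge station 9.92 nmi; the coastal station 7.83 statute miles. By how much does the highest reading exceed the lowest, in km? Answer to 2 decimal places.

5.77 km

the ridge station: 9.92 nmi = 18.3718 km.
the coastal station: 7.83 SM = 12.6012 km.
Spread: 18.3718 − 12.6012 = 5.77 km.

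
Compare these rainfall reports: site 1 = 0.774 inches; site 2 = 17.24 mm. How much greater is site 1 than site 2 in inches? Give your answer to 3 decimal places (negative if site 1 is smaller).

0.095 in

site 2: 17.24 mm = 0.67874 in.
Difference: 0.77400 − 0.67874 = 0.095 in.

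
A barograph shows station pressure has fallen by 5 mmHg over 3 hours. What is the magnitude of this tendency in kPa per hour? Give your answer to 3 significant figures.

0.222 kPa per hour

5 mmHg / 3 h × 0.133322 kPa/mmHg = 0.222 kPa/h.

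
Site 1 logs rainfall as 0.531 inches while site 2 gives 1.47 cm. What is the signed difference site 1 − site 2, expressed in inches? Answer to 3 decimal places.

site 2: 1.47 cm = 0.57874 in.
Difference: 0.53100 − 0.57874 = -0.048 in.

-0.048 in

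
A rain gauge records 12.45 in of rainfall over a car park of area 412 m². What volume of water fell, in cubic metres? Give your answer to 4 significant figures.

Depth: 12.45 in × 25.4 = 316.23 mm.
1 mm over 1 m² is 1 L, so volume = 316.23 × 412 = 130286.76 L = 130.3 m³.

130.3 cubic metres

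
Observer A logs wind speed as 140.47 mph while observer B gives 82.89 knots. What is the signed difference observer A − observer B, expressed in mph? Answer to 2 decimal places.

observer B: 82.89 kt = 95.3881 mph.
Difference: 140.4700 − 95.3881 = 45.08 mph.

45.08 mph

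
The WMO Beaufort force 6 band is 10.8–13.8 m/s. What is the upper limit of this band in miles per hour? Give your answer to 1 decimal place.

10.8–13.8 m/s × 2.237 = 24.2–30.9 mph.

30.9 mph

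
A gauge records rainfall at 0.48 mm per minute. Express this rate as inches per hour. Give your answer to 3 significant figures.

1.13 in/hour

0.48 mm/minute × 0.0393701 in/mm × 60 minute/hour = 1.13 in/hour.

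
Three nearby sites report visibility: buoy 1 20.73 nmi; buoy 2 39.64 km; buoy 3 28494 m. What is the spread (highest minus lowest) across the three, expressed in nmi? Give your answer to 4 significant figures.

buoy 2: 39.64 km = 21.40389 nmi.
buoy 3: 28494 m = 15.38553 nmi.
Spread: 21.40389 − 15.38553 = 6.018 nmi.

6.018 nmi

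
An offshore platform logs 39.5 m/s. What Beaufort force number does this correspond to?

39.5 m/s lies in the Beaufort 12 band (hurricane force, ≥32.7 m/s).

Beaufort force 12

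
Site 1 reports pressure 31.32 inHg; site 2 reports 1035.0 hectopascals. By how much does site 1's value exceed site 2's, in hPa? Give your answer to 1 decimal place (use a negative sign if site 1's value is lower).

site 1: 31.32 inHg = 1060.617 hPa.
Difference: 1060.617 − 1035.000 = 25.6 hPa.

25.6 hPa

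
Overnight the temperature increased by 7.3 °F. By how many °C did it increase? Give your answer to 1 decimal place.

For a temperature change the 32° offset cancels: Δ°C = 7.3 × 0.5556 = 4.1 °C.

4.1 °C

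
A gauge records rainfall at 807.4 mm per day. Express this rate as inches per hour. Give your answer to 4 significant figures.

807.4 mm/day × 0.0393701 in/mm × 0.0416667 day/hour = 1.324 in/hour.

1.324 in/hour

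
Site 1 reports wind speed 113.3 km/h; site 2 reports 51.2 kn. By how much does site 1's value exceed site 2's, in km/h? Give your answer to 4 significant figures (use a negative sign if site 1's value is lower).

18.48 km/h

site 2: 51.2 kt = 94.8224 km/h.
Difference: 113.3000 − 94.8224 = 18.48 km/h.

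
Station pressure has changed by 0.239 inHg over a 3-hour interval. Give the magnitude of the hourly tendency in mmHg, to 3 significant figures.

0.239 inHg / 3 h × 25.4 mmHg/inHg = 2.02 mmHg/h.

2.02 mmHg per hour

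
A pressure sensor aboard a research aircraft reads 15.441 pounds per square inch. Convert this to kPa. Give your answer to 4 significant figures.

1 psi = 6.89476 kPa, so 15.441 × 6.89476 = 106.5 kPa.

106.5 kPa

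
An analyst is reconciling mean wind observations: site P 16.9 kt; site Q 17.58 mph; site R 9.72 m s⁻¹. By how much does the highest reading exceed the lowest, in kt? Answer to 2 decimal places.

3.62 kt

site Q: 17.58 mph = 15.2766 kt.
site R: 9.72 m/s = 18.8942 kt.
Spread: 18.8942 − 15.2766 = 3.62 kt.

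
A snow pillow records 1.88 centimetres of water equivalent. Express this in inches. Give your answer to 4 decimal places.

0.7402 in

1 cm = 0.393701 in, so 1.88 × 0.393701 = 0.7402 in.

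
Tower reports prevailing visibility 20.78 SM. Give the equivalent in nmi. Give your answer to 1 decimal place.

1 SM = 0.868976 nmi, so 20.78 × 0.868976 = 18.1 nmi.

18.1 nmi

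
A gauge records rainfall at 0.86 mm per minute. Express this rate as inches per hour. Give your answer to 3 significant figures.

0.86 mm/minute × 0.0393701 in/mm × 60 minute/hour = 2.03 in/hour.

2.03 in/hour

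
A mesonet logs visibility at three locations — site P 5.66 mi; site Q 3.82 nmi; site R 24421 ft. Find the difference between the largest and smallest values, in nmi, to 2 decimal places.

site P: 5.66 SM = 4.9184 nmi.
site R: 24421 ft = 4.0192 nmi.
Spread: 4.9184 − 3.8200 = 1.10 nmi.

1.10 nmi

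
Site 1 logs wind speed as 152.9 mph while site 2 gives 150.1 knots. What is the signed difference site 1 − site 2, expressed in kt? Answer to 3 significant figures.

-17.2 kt

site 1: 152.9 mph = 132.866 kt.
Difference: 132.866 − 150.100 = -17.2 kt.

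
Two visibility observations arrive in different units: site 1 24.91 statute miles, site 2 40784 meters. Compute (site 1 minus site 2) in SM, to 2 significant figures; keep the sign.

-0.43 SM

site 2: 40784 m = 25.3420 SM.
Difference: 24.9100 − 25.3420 = -0.43 SM.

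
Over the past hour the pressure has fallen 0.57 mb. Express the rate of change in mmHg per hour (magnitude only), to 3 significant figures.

0.428 mmHg per hour

0.57 mb / 1 h × 0.750062 mmHg/mb = 0.428 mmHg/h.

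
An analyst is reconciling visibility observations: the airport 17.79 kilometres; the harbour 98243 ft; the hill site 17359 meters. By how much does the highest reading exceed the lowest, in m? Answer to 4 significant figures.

the airport: 17.79 km = 17790.00 m.
the harbour: 98243 ft = 29944.47 m.
Spread: 29944.47 − 17359.00 = 12590 m.

12590 m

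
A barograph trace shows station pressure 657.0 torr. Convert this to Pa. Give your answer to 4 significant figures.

1 mmHg = 133.322 Pa, so 657.0 × 133.322 = 87590 Pa.

87590 Pa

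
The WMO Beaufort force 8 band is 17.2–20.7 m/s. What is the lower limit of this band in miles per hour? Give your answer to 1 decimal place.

17.2–20.7 m/s × 2.237 = 38.5–46.3 mph.

38.5 mph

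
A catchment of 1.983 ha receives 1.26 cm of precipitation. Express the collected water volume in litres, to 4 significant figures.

Depth: 1.26 cm × 10 = 12.6 mm.
Area: 1.983 ha = 19830 m².
1 mm over 1 m² is 1 L, so volume = 12.6 × 19830 = 249858 L ≈ 249900 L.

249900 litres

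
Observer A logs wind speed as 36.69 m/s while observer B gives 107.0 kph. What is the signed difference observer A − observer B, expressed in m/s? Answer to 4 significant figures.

6.968 m/s

observer B: 107.0 km/h = 29.72222 m/s.
Difference: 36.69000 − 29.72222 = 6.968 m/s.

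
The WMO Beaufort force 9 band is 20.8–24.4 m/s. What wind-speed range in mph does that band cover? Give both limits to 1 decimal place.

46.5 to 54.6 mph

20.8–24.4 m/s × 2.237 = 46.5–54.6 mph.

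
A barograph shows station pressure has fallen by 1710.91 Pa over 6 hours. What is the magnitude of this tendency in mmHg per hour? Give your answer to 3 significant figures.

1710.91 Pa / 6 h × 0.00750062 mmHg/Pa = 2.14 mmHg/h.

2.14 mmHg per hour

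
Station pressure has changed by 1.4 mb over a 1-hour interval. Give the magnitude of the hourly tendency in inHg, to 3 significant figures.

0.0413 inHg per hour

1.4 mb / 1 h × 0.02953 inHg/mb = 0.0413 inHg/h.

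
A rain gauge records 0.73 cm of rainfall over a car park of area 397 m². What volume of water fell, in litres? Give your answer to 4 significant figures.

Depth: 0.73 cm × 10 = 7.3 mm.
1 mm over 1 m² is 1 L, so volume = 7.3 × 397 = 2898.1 L ≈ 2898 L.

2898 litres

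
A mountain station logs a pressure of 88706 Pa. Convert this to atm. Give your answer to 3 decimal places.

0.875 atm

1 Pa = 9.86923e-06 atm, so 88706 × 9.86923e-06 = 0.875 atm.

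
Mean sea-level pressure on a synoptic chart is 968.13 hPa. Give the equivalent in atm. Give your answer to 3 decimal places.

0.955 atm

1 hPa = 0.000986923 atm, so 968.13 × 0.000986923 = 0.955 atm.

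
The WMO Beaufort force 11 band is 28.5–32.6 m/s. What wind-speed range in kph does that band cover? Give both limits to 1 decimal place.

102.6 to 117.4 km/h

28.5–32.6 m/s × 3.6 = 102.6–117.4 km/h.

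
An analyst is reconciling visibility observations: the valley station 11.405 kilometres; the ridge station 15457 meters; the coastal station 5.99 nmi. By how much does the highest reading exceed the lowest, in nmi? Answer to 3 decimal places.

the valley station: 11.405 km = 6.15821 nmi.
the ridge station: 15457 m = 8.34611 nmi.
Spread: 8.34611 − 5.99000 = 2.356 nmi.

2.356 nmi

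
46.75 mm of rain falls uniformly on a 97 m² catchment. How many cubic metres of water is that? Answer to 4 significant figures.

1 mm over 1 m² is 1 L, so volume = 46.75 × 97 = 4534.75 L = 4.535 m³.

4.535 cubic metres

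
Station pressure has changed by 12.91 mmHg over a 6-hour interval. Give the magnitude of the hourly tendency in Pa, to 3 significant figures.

12.91 mmHg / 6 h × 133.322 Pa/mmHg = 287 Pa/h.

287 Pa per hour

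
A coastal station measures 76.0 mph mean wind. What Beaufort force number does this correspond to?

76.0 mph = 34.0 m/s, which is Beaufort 12 (hurricane force, ≥32.7 m/s).

Beaufort force 12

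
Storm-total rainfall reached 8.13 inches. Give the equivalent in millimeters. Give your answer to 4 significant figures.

1 in = 25.4 mm, so 8.13 × 25.4 = 206.5 mm.

206.5 mm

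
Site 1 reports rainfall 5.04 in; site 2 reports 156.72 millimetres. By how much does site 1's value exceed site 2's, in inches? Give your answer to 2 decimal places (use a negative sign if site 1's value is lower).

-1.13 in

site 2: 156.72 mm = 6.1701 in.
Difference: 5.0400 − 6.1701 = -1.13 in.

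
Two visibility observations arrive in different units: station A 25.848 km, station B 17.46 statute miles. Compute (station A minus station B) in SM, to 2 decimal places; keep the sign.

-1.40 SM

station A: 25.848 km = 16.0612 SM.
Difference: 16.0612 − 17.4600 = -1.40 SM.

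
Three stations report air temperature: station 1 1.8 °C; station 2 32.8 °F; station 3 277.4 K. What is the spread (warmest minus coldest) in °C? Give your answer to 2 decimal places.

station 2: 32.8 °F = 0.444 °C.
station 3: 277.4 K = 4.250 °C.
Spread: 4.250 − 0.444 = 3.806 °C.

3.81 °C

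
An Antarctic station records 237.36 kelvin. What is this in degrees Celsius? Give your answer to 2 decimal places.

°C = 237.36 − 273.15 = -35.79 °C.

-35.79 °C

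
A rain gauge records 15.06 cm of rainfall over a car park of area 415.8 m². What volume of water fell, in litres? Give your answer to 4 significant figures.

Depth: 15.06 cm × 10 = 150.6 mm.
1 mm over 1 m² is 1 L, so volume = 150.6 × 415.8 = 62619.48 L ≈ 62620 L.

62620 litres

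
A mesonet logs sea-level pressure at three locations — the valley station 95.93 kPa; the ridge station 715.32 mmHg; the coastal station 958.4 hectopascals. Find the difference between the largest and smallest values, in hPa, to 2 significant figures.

5.6 hPa

the valley station: 95.93 kPa = 959.300 hPa.
the ridge station: 715.32 mmHg = 953.682 hPa.
Spread: 959.300 − 953.682 = 5.6 hPa.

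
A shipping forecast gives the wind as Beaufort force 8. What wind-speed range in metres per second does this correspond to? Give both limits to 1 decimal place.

Beaufort 8 (gale) spans 17.2–20.7 m/s.

17.2 to 20.7 m/s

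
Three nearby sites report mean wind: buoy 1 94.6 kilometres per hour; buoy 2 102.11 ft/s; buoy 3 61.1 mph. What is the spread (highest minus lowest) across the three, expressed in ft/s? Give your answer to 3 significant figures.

buoy 1: 94.6 km/h = 86.213 ft/s.
buoy 3: 61.1 mph = 89.613 ft/s.
Spread: 102.110 − 86.213 = 15.9 ft/s.

15.9 ft/s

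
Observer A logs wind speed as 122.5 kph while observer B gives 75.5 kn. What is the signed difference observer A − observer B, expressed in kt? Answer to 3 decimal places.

observer A: 122.5 km/h = 66.14471 kt.
Difference: 66.14471 − 75.50000 = -9.355 kt.

-9.355 kt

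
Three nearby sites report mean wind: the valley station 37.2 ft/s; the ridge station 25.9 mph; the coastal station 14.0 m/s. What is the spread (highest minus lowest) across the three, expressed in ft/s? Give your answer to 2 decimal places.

8.73 ft/s

the ridge station: 25.9 mph = 37.9867 ft/s.
the coastal station: 14.0 m/s = 45.9318 ft/s.
Spread: 45.9318 − 37.2000 = 8.73 ft/s.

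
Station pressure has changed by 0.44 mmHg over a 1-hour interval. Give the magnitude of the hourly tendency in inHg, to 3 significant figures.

0.0173 inHg per hour

0.44 mmHg / 1 h × 0.0393701 inHg/mmHg = 0.0173 inHg/h.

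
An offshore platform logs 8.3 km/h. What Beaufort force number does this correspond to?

8.3 km/h = 2.3 m/s, which is Beaufort 2 (light breeze, 1.6–3.3 m/s).

Beaufort force 2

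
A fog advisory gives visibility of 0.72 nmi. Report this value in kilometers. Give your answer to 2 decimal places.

1.33 km

1 nmi = 1.852 km, so 0.72 × 1.852 = 1.33 km.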